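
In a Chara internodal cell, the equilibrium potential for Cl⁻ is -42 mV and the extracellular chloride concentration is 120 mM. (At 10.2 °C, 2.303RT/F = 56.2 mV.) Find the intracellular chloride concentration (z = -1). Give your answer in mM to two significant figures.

Nernst: E = (56.2/-1) · log₁₀([out]/[in]), so log₁₀([out]/[in]) = -42.0 × -1 / 56.2 = 0.7473.
[out]/[in] = 10^(0.7473) = 5.589.
[in] = 120 / 5.589 = 21.47 mM.

21 mM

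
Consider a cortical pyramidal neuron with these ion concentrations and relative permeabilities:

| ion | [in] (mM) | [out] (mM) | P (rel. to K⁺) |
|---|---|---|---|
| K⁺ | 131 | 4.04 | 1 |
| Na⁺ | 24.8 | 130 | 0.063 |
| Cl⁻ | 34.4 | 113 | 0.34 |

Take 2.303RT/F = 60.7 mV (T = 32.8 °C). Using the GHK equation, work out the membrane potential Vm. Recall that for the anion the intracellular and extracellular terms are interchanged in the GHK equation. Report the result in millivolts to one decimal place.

-51.8 mV

Vm = 60.7 · log₁₀[(Σ P·[cation]ₒ + Σ P·[anion]ᵢ) / (Σ P·[cation]ᵢ + Σ P·[anion]ₒ)]
Numerator = 1×4.04 + 0.063×130 + 0.34×34.4 = 23.93
Denominator = 1×131 + 0.063×24.8 + 0.34×113 = 171
Vm = 60.7 · log₁₀(0.13993) = 60.7 × (-0.8541) = -51.84 mV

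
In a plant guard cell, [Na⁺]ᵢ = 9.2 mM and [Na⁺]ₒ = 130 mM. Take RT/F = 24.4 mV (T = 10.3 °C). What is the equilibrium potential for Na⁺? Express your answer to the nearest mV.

E = (24.4/z) · ln([Na⁺]_out/[Na⁺]_in) with z = +1.
= (24.4/1) · ln(130/9.2) = 24.40 · ln(14.13)
= 24.40 · (2.6483) = 64.62 mV

65 mV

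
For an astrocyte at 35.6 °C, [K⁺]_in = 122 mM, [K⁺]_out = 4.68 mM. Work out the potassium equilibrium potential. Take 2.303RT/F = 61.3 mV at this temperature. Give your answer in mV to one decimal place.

-86.8 mV

E = (61.3/z) · log₁₀([K⁺]_out/[K⁺]_in) with z = +1.
= (61.3/1) · log₁₀(4.68/122) = 61.30 · log₁₀(0.03836)
= 61.30 · (-1.4161) = -86.81 mV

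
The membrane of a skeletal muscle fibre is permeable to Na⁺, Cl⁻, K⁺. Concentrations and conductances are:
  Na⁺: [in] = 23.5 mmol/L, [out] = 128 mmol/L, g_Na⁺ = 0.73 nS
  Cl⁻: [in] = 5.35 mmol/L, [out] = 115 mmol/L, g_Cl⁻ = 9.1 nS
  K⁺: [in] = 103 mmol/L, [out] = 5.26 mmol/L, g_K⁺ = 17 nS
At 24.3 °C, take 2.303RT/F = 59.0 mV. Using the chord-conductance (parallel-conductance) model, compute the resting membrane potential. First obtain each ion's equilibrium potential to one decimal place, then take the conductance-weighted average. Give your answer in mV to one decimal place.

-73.8 mV

E_Na⁺ = (59.0/1)·log₁₀(128/23.5) = 43.4 mV
E_Cl⁻ = (59.0/-1)·log₁₀(115/5.35) = -78.6 mV
E_K⁺ = (59.0/1)·log₁₀(5.26/103) = -76.2 mV
Vm = (Σ gᵢEᵢ)/(Σ gᵢ) = (0.73·43.4 + 9.1·-78.6 + 17·-76.2) / (0.73 + 9.1 + 17)
= -1978.98 / 26.83 = -73.76 mV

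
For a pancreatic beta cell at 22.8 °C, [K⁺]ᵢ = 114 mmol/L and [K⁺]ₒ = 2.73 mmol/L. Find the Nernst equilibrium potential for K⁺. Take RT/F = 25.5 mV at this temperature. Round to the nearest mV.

E = (25.5/z) · ln([K⁺]_out/[K⁺]_in) with z = +1.
= (25.5/1) · ln(2.73/114) = 25.50 · ln(0.02395)
= 25.50 · (-3.7319) = -95.16 mV

-95 mV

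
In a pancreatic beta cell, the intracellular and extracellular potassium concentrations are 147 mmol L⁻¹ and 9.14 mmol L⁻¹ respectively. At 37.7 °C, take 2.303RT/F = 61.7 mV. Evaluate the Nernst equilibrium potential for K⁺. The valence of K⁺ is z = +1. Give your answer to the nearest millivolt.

-74 mV

E = (61.7/z) · log₁₀([K⁺]_out/[K⁺]_in) with z = +1.
= (61.7/1) · log₁₀(9.14/147) = 61.70 · log₁₀(0.06218)
= 61.70 · (-1.2064) = -74.43 mV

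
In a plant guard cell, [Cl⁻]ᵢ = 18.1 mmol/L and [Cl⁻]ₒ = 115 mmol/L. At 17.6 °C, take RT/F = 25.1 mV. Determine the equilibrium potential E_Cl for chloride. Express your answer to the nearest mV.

-46 mV

E = (25.1/z) · ln([Cl⁻]_out/[Cl⁻]_in) with z = -1.
For an anion, dividing by z = -1 reverses the sign.
= (25.1/-1) · ln(115/18.1) = -25.10 · ln(6.354)
= -25.10 · (1.8490) = -46.41 mV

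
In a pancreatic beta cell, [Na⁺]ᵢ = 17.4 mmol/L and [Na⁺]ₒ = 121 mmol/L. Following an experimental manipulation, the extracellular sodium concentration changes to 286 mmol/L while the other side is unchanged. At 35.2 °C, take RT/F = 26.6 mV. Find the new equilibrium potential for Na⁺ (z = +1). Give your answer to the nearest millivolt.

After the shift: [Na⁺]_out = 286, [Na⁺]_in = 17.4 mmol/L.
E_new = (26.6/1)·ln(286/17.4) = 26.60 · (2.7995) = 74.47 mV

74 mV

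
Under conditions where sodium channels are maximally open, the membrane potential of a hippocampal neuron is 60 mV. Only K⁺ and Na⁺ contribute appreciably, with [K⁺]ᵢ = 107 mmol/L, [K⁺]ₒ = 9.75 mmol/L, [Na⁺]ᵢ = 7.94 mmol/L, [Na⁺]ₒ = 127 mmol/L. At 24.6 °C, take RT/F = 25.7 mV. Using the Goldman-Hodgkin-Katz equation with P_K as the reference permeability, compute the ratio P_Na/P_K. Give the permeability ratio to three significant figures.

24.3

Let α = P_Na/P_K. GHK: Vm = 25.7·ln[(Kₒ + α·Naₒ)/(Kᵢ + α·Naᵢ)].
e^(Vm/25.7) = e^(60.0/25.7) = 10.326
So 10.326·(Kᵢ + α·Naᵢ) = Kₒ + α·Naₒ → α = (10.326·107.0 − 9.75) / (127.0 − 10.326·7.94)
α = (1105 − 9.75) / (127.0 − 81.99) = 1095/45.01 = 24.33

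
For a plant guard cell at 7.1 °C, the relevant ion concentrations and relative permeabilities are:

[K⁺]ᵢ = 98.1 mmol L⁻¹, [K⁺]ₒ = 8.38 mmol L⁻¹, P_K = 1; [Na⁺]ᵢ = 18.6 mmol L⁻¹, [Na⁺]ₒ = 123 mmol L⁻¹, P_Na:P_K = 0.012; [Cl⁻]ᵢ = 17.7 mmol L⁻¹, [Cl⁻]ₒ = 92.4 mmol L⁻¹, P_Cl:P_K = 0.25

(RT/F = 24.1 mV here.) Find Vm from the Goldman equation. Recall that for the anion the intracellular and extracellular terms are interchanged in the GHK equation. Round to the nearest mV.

-52 mV

Vm = 24.1 · ln[(Σ P·[cation]ₒ + Σ P·[anion]ᵢ) / (Σ P·[cation]ᵢ + Σ P·[anion]ₒ)]
Numerator = 1×8.38 + 0.012×123 + 0.25×17.7 = 14.28
Denominator = 1×98.1 + 0.012×18.6 + 0.25×92.4 = 121.4
Vm = 24.1 · ln(0.11761) = 24.1 × (-2.1404) = -51.58 mV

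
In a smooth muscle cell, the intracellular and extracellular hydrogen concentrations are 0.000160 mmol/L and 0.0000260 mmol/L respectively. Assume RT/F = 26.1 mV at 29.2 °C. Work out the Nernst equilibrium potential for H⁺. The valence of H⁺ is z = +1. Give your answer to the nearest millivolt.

-47 mV

E = (26.1/z) · ln([H⁺]_out/[H⁺]_in) with z = +1.
= (26.1/1) · ln(0.0000260/0.000160) = 26.10 · ln(0.1625)
= 26.10 · (-1.8171) = -47.43 mV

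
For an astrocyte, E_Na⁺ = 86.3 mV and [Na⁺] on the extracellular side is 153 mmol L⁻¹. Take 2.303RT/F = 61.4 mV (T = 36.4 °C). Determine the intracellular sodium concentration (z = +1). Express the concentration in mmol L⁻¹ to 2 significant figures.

Nernst: E = (61.4/1) · log₁₀([out]/[in]), so log₁₀([out]/[in]) = 86.3 × 1 / 61.4 = 1.4055.
[out]/[in] = 10^(1.4055) = 25.44.
[in] = 153 / 25.44 = 6.014 mmol L⁻¹.

6.0 mmol L⁻¹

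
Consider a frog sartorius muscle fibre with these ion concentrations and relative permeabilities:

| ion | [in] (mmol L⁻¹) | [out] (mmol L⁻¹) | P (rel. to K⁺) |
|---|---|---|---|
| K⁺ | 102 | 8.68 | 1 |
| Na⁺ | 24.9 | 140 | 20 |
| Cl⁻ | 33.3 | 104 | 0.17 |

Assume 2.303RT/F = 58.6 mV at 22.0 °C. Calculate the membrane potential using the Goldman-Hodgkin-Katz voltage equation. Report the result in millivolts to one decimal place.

38.6 mV

Vm = 58.6 · log₁₀[(Σ P·[cation]ₒ + Σ P·[anion]ᵢ) / (Σ P·[cation]ᵢ + Σ P·[anion]ₒ)]
Numerator = 1×8.68 + 20×140 + 0.17×33.3 = 2814
Denominator = 1×102 + 20×24.9 + 0.17×104 = 617.7
Vm = 58.6 · log₁₀(4.5563) = 58.6 × (0.6586) = 38.59 mV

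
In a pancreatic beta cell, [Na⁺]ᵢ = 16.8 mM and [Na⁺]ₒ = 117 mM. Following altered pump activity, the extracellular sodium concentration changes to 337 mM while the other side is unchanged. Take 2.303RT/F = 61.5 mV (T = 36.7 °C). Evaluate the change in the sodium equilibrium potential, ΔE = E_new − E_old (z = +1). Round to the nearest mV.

28 mV

E_old = (61.5/1)·log₁₀(117/16.8) = 51.84 mV
E_new = (61.5/1)·log₁₀(337/16.8) = 80.09 mV
ΔE = 80.09 − (51.84) = 28.26 mV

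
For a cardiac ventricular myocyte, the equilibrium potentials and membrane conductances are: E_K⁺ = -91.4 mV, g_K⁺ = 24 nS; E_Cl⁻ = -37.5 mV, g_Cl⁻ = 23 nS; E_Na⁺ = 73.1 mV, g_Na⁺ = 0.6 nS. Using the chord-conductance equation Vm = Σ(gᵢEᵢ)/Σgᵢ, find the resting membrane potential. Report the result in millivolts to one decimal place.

-63.3 mV

Σ gᵢEᵢ = 24·(-91.4) + 23·(-37.5) + 0.6·(73.1) = -3012.24
Σ gᵢ = 24 + 23 + 0.6 = 47.6
Vm = -3012.24 / 47.6 = -63.28 mV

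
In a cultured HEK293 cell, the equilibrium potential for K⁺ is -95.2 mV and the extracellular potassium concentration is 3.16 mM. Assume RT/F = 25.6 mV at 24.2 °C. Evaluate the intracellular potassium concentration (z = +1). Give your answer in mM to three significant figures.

Nernst: E = (25.6/1) · ln([out]/[in]), so ln([out]/[in]) = -95.2 × 1 / 25.6 = -3.7188.
[out]/[in] = e^(-3.7188) = 0.02426.
[in] = 3.16 / 0.02426 = 130.2 mM.

130 mM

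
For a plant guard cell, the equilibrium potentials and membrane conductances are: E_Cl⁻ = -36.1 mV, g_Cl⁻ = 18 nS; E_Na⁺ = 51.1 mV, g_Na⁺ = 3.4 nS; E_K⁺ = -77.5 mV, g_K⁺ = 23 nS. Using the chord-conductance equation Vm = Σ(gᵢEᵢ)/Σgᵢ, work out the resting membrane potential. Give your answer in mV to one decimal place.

Σ gᵢEᵢ = 18·(-36.1) + 3.4·(51.1) + 23·(-77.5) = -2258.56
Σ gᵢ = 18 + 3.4 + 23 = 44.4
Vm = -2258.56 / 44.4 = -50.87 mV

-50.9 mV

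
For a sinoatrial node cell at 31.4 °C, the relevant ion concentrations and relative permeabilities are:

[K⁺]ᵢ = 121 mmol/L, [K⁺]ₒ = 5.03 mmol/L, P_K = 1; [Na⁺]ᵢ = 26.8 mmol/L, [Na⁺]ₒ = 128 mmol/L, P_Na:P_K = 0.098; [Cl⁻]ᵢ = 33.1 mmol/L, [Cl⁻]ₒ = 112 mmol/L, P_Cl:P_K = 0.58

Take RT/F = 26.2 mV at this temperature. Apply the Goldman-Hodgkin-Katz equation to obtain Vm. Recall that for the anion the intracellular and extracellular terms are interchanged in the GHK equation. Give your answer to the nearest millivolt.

Vm = 26.2 · ln[(Σ P·[cation]ₒ + Σ P·[anion]ᵢ) / (Σ P·[cation]ᵢ + Σ P·[anion]ₒ)]
Numerator = 1×5.03 + 0.098×128 + 0.58×33.1 = 36.77
Denominator = 1×121 + 0.098×26.8 + 0.58×112 = 188.6
Vm = 26.2 · ln(0.19499) = 26.2 × (-1.6348) = -42.83 mV

-43 mV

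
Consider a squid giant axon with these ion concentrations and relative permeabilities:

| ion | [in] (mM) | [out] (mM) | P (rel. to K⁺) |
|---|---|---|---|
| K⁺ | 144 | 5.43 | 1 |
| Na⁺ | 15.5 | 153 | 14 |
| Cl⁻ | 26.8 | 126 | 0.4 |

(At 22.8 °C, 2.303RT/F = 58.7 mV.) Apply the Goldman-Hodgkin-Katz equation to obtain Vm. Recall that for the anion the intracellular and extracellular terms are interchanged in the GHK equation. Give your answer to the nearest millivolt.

42 mV

Vm = 58.7 · log₁₀[(Σ P·[cation]ₒ + Σ P·[anion]ᵢ) / (Σ P·[cation]ᵢ + Σ P·[anion]ₒ)]
Numerator = 1×5.43 + 14×153 + 0.4×26.8 = 2158
Denominator = 1×144 + 14×15.5 + 0.4×126 = 411.4
Vm = 58.7 · log₁₀(5.2459) = 58.7 × (0.7198) = 42.25 mV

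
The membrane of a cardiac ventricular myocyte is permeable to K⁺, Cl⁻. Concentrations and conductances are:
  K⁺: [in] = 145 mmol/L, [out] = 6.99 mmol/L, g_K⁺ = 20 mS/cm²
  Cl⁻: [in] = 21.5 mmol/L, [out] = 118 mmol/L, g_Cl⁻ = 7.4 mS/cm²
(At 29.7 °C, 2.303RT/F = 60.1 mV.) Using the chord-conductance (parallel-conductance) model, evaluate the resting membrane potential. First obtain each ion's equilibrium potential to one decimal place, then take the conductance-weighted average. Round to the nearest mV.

E_K⁺ = (60.1/1)·log₁₀(6.99/145) = -79.1 mV
E_Cl⁻ = (60.1/-1)·log₁₀(118/21.5) = -44.4 mV
Vm = (Σ gᵢEᵢ)/(Σ gᵢ) = (20·-79.1 + 7.4·-44.4) / (20 + 7.4)
= -1910.56 / 27.4 = -69.73 mV

-70 mV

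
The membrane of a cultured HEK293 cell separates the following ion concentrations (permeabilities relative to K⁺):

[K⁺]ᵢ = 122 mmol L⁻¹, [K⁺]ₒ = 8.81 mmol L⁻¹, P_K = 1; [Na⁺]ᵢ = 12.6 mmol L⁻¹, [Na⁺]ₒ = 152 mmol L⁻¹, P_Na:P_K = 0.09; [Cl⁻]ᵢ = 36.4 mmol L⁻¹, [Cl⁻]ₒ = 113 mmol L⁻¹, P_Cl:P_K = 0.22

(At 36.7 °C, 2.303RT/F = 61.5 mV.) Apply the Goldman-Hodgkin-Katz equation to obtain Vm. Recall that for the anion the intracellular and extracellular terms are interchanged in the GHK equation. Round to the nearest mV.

Vm = 61.5 · log₁₀[(Σ P·[cation]ₒ + Σ P·[anion]ᵢ) / (Σ P·[cation]ᵢ + Σ P·[anion]ₒ)]
Numerator = 1×8.81 + 0.09×152 + 0.22×36.4 = 30.5
Denominator = 1×122 + 0.09×12.6 + 0.22×113 = 148
Vm = 61.5 · log₁₀(0.20608) = 61.5 × (-0.6860) = -42.19 mV

-42 mV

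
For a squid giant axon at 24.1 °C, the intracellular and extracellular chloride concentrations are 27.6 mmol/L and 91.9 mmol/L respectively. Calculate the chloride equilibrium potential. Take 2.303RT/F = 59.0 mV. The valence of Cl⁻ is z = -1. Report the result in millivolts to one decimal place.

E = (59.0/z) · log₁₀([Cl⁻]_out/[Cl⁻]_in) with z = -1.
For an anion, dividing by z = -1 reverses the sign.
= (59.0/-1) · log₁₀(91.9/27.6) = -59.00 · log₁₀(3.33)
= -59.00 · (0.5224) = -30.82 mV

-30.8 mV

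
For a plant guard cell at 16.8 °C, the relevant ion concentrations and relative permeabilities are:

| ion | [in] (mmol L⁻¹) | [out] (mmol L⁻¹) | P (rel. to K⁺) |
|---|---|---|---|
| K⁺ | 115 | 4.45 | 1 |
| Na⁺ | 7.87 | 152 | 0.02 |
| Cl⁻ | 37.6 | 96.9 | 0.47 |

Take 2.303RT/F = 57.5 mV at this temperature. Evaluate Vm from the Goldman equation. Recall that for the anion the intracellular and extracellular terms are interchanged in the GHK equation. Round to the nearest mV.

-46 mV

Vm = 57.5 · log₁₀[(Σ P·[cation]ₒ + Σ P·[anion]ᵢ) / (Σ P·[cation]ᵢ + Σ P·[anion]ₒ)]
Numerator = 1×4.45 + 0.02×152 + 0.47×37.6 = 25.16
Denominator = 1×115 + 0.02×7.87 + 0.47×96.9 = 160.7
Vm = 57.5 · log₁₀(0.15658) = 57.5 × (-0.8053) = -46.30 mV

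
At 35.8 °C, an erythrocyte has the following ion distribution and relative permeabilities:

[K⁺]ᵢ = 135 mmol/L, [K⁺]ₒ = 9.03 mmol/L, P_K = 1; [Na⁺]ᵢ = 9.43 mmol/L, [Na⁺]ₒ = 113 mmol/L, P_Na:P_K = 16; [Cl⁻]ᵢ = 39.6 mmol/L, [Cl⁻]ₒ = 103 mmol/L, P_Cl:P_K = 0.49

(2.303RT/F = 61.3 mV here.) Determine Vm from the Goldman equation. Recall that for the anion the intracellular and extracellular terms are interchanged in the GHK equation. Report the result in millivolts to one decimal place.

45.2 mV

Vm = 61.3 · log₁₀[(Σ P·[cation]ₒ + Σ P·[anion]ᵢ) / (Σ P·[cation]ᵢ + Σ P·[anion]ₒ)]
Numerator = 1×9.03 + 16×113 + 0.49×39.6 = 1836
Denominator = 1×135 + 16×9.43 + 0.49×103 = 336.4
Vm = 61.3 · log₁₀(5.4599) = 61.3 × (0.7372) = 45.19 mV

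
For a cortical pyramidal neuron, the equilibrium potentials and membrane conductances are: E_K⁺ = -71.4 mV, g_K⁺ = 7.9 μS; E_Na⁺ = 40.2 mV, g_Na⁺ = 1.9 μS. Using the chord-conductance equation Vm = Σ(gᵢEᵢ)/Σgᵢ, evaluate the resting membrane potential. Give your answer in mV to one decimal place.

Σ gᵢEᵢ = 7.9·(-71.4) + 1.9·(40.2) = -487.68
Σ gᵢ = 7.9 + 1.9 = 9.8
Vm = -487.68 / 9.8 = -49.76 mV

-49.8 mV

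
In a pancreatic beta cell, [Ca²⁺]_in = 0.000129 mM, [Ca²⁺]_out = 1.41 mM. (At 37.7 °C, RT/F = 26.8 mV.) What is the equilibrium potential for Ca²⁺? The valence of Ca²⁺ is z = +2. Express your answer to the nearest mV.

125 mV

E = (26.8/z) · ln([Ca²⁺]_out/[Ca²⁺]_in) with z = +2.
= (26.8/2) · ln(1.41/0.000129) = 13.40 · ln(1.093e+04)
= 13.40 · (9.2993) = 124.61 mV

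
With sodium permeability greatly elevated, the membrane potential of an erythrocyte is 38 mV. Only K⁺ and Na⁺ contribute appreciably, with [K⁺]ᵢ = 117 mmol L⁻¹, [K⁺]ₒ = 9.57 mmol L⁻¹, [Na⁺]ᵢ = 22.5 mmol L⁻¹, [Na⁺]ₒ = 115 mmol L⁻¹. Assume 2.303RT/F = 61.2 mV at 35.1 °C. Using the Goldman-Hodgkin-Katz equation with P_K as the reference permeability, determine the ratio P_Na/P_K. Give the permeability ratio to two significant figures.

Let α = P_Na/P_K. GHK: Vm = 61.2·log₁₀[(Kₒ + α·Naₒ)/(Kᵢ + α·Naᵢ)].
10^(Vm/61.2) = 10^(38.0/61.2) = 4.1775
So 4.1775·(Kᵢ + α·Naᵢ) = Kₒ + α·Naₒ → α = (4.1775·117.0 − 9.57) / (115.0 − 4.1775·22.5)
α = (488.8 − 9.57) / (115.0 − 93.99) = 479.2/21.01 = 22.81

23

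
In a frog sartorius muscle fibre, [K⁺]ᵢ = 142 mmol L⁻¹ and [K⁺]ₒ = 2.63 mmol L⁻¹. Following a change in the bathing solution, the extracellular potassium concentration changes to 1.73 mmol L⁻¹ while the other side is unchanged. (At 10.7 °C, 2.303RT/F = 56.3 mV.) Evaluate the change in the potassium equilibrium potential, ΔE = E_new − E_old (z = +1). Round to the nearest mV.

E_old = (56.3/1)·log₁₀(2.63/142) = -97.53 mV
E_new = (56.3/1)·log₁₀(1.73/142) = -107.77 mV
ΔE = -107.77 − (-97.53) = -10.24 mV

-10 mV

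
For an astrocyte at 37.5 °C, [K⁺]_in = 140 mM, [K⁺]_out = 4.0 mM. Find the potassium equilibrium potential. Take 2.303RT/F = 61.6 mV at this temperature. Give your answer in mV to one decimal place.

E = (61.6/z) · log₁₀([K⁺]_out/[K⁺]_in) with z = +1.
= (61.6/1) · log₁₀(4.0/140) = 61.60 · log₁₀(0.02857)
= 61.60 · (-1.5441) = -95.11 mV

-95.1 mV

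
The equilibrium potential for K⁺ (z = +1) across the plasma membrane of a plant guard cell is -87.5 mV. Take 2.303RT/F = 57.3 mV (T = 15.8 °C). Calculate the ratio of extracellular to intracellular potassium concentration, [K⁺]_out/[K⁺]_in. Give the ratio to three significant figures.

0.0297

log₁₀([out]/[in]) = E·z/(57.3) = -87.5 × 1 / 57.3 = -1.5271
[out]/[in] = 10^(-1.5271) = 0.02971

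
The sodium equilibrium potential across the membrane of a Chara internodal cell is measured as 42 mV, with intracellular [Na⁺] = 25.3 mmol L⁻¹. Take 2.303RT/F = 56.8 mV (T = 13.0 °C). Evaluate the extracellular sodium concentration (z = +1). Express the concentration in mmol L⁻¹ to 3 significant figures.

139 mmol L⁻¹

Nernst: E = (56.8/1) · log₁₀([out]/[in]), so log₁₀([out]/[in]) = 42.0 × 1 / 56.8 = 0.7394.
[out]/[in] = 10^(0.7394) = 5.488.
[out] = 5.488 × 25.3 = 138.9 mmol L⁻¹.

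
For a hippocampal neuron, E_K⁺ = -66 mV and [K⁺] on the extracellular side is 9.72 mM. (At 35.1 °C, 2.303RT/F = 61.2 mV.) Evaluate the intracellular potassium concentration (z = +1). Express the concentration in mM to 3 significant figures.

Nernst: E = (61.2/1) · log₁₀([out]/[in]), so log₁₀([out]/[in]) = -66.0 × 1 / 61.2 = -1.0784.
[out]/[in] = 10^(-1.0784) = 0.08348.
[in] = 9.72 / 0.08348 = 116.4 mM.

116 mM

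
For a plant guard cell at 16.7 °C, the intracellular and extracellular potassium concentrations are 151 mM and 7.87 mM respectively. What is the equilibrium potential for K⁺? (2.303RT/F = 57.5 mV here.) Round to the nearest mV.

E = (57.5/z) · log₁₀([K⁺]_out/[K⁺]_in) with z = +1.
= (57.5/1) · log₁₀(7.87/151) = 57.50 · log₁₀(0.05212)
= 57.50 · (-1.2830) = -73.77 mV

-74 mV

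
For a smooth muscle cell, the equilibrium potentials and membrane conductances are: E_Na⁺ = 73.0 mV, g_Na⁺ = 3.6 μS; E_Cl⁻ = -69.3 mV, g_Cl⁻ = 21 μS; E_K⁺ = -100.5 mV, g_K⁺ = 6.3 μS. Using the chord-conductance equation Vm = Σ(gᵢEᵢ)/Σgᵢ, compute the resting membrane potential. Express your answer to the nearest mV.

Σ gᵢEᵢ = 3.6·(73.0) + 21·(-69.3) + 6.3·(-100.5) = -1825.65
Σ gᵢ = 3.6 + 21 + 6.3 = 30.9
Vm = -1825.65 / 30.9 = -59.08 mV

-59 mV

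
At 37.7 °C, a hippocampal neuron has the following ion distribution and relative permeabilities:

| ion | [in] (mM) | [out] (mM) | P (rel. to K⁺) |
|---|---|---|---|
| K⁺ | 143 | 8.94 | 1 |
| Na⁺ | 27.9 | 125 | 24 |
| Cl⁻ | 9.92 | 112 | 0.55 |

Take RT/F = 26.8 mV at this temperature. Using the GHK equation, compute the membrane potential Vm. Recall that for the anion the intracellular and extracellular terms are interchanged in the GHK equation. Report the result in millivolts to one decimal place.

33.2 mV

Vm = 26.8 · ln[(Σ P·[cation]ₒ + Σ P·[anion]ᵢ) / (Σ P·[cation]ᵢ + Σ P·[anion]ₒ)]
Numerator = 1×8.94 + 24×125 + 0.55×9.92 = 3014
Denominator = 1×143 + 24×27.9 + 0.55×112 = 874.2
Vm = 26.8 · ln(3.4482) = 26.8 × (1.2378) = 33.17 mV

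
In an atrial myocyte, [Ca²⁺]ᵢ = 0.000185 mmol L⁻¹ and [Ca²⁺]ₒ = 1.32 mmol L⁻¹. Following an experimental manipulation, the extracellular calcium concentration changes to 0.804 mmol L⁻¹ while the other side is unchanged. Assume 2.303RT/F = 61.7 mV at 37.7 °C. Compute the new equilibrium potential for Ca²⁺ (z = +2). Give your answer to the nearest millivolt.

After the shift: [Ca²⁺]_out = 0.804, [Ca²⁺]_in = 0.000185 mmol L⁻¹.
E_new = (61.7/2)·log₁₀(0.804/0.000185) = 30.85 · (3.6381) = 112.23 mV

112 mV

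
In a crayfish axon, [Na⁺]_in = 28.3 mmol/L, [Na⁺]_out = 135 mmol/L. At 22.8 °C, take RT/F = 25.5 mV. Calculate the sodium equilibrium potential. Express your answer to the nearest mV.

E = (25.5/z) · ln([Na⁺]_out/[Na⁺]_in) with z = +1.
= (25.5/1) · ln(135/28.3) = 25.50 · ln(4.77)
= 25.50 · (1.5624) = 39.84 mV

40 mV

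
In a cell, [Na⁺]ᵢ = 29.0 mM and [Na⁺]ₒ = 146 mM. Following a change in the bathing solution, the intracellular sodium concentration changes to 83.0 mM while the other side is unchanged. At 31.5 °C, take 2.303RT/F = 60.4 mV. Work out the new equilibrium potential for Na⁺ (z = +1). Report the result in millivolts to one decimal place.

14.8 mV

After the shift: [Na⁺]_out = 146, [Na⁺]_in = 83.0 mM.
E_new = (60.4/1)·log₁₀(146/83.0) = 60.40 · (0.2453) = 14.81 mV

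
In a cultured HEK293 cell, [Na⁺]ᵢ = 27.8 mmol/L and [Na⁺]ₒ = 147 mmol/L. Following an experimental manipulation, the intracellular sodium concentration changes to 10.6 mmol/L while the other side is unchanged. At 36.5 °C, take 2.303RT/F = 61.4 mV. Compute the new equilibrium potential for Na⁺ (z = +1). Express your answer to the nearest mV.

After the shift: [Na⁺]_out = 147, [Na⁺]_in = 10.6 mmol/L.
E_new = (61.4/1)·log₁₀(147/10.6) = 61.40 · (1.1420) = 70.12 mV

70 mV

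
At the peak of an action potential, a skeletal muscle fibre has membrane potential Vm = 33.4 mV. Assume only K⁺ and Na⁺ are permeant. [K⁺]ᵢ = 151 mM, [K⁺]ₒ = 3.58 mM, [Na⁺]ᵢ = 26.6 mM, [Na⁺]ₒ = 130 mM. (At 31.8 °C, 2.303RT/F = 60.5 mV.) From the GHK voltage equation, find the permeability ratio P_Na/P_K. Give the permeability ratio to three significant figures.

15.2

Let α = P_Na/P_K. GHK: Vm = 60.5·log₁₀[(Kₒ + α·Naₒ)/(Kᵢ + α·Naᵢ)].
10^(Vm/60.5) = 10^(33.4/60.5) = 3.5651
So 3.5651·(Kᵢ + α·Naᵢ) = Kₒ + α·Naₒ → α = (3.5651·151.0 − 3.58) / (130.0 − 3.5651·26.6)
α = (538.3 − 3.58) / (130.0 − 94.83) = 534.7/35.17 = 15.2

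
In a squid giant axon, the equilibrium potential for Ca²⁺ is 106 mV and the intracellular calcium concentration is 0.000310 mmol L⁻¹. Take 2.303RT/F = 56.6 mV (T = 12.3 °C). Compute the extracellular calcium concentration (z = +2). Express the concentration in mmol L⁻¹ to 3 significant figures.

1.73 mmol L⁻¹

Nernst: E = (56.6/2) · log₁₀([out]/[in]), so log₁₀([out]/[in]) = 106.0 × 2 / 56.6 = 3.7456.
[out]/[in] = 10^(3.7456) = 5567.
[out] = 5567 × 0.000310 = 1.726 mmol L⁻¹.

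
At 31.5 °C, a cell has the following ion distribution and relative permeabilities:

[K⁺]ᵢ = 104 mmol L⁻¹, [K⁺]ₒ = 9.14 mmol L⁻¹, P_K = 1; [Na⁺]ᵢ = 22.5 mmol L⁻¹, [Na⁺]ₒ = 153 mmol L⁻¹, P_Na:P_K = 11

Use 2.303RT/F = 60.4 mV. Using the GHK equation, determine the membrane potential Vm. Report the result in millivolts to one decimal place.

41.2 mV

Vm = 60.4 · log₁₀[(Σ P·[cation]ₒ + Σ P·[anion]ᵢ) / (Σ P·[cation]ᵢ + Σ P·[anion]ₒ)]
Numerator = 1×9.14 + 11×153 = 1692
Denominator = 1×104 + 11×22.5 = 351.5
Vm = 60.4 · log₁₀(4.8141) = 60.4 × (0.6825) = 41.22 mV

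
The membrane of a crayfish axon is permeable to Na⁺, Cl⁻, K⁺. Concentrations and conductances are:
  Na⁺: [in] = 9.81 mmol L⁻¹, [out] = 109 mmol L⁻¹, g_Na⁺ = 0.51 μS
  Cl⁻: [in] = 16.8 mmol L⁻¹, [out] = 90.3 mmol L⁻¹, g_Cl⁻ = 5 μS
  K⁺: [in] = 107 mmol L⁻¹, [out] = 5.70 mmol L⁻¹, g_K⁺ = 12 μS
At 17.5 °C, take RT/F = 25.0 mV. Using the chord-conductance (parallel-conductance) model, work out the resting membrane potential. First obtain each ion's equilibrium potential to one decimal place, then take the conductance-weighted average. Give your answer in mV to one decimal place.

-60.5 mV

E_Na⁺ = (25.0/1)·ln(109/9.81) = 60.2 mV
E_Cl⁻ = (25.0/-1)·ln(90.3/16.8) = -42.0 mV
E_K⁺ = (25.0/1)·ln(5.70/107) = -73.3 mV
Vm = (Σ gᵢEᵢ)/(Σ gᵢ) = (0.51·60.2 + 5·-42.0 + 12·-73.3) / (0.51 + 5 + 12)
= -1058.90 / 17.51 = -60.47 mV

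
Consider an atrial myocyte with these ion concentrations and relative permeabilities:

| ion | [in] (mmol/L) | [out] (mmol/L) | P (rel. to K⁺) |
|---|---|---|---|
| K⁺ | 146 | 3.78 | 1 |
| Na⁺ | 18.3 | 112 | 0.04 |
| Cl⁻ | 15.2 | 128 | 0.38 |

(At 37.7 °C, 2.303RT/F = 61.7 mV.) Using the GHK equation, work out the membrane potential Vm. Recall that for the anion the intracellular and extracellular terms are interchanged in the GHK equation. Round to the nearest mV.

-71 mV

Vm = 61.7 · log₁₀[(Σ P·[cation]ₒ + Σ P·[anion]ᵢ) / (Σ P·[cation]ᵢ + Σ P·[anion]ₒ)]
Numerator = 1×3.78 + 0.04×112 + 0.38×15.2 = 14.04
Denominator = 1×146 + 0.04×18.3 + 0.38×128 = 195.4
Vm = 61.7 · log₁₀(0.071842) = 61.7 × (-1.1436) = -70.56 mV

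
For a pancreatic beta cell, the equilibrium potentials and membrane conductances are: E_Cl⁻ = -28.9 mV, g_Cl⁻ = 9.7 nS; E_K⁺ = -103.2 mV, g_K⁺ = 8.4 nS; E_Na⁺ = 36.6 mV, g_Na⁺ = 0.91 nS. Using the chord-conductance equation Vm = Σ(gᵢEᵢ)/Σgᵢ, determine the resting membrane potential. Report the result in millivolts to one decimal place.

Σ gᵢEᵢ = 9.7·(-28.9) + 8.4·(-103.2) + 0.91·(36.6) = -1113.90
Σ gᵢ = 9.7 + 8.4 + 0.91 = 19.01
Vm = -1113.90 / 19.01 = -58.60 mV

-58.6 mV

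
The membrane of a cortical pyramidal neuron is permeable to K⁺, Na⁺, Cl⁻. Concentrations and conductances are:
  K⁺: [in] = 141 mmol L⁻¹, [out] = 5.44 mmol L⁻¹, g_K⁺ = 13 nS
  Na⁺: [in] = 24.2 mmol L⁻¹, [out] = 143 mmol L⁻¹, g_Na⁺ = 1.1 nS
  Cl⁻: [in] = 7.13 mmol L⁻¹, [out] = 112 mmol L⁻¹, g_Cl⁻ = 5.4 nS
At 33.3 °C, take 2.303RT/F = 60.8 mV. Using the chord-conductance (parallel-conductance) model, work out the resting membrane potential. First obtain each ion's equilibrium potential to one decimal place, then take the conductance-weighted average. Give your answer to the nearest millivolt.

E_K⁺ = (60.8/1)·log₁₀(5.44/141) = -85.9 mV
E_Na⁺ = (60.8/1)·log₁₀(143/24.2) = 46.9 mV
E_Cl⁻ = (60.8/-1)·log₁₀(112/7.13) = -72.7 mV
Vm = (Σ gᵢEᵢ)/(Σ gᵢ) = (13·-85.9 + 1.1·46.9 + 5.4·-72.7) / (13 + 1.1 + 5.4)
= -1457.69 / 19.5 = -74.75 mV

-75 mV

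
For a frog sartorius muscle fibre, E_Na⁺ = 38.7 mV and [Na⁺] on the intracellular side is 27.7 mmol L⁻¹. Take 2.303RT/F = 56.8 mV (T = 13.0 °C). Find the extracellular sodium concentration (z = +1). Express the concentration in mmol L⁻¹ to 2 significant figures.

Nernst: E = (56.8/1) · log₁₀([out]/[in]), so log₁₀([out]/[in]) = 38.7 × 1 / 56.8 = 0.6813.
[out]/[in] = 10^(0.6813) = 4.801.
[out] = 4.801 × 27.7 = 133 mmol L⁻¹.

130 mmol L⁻¹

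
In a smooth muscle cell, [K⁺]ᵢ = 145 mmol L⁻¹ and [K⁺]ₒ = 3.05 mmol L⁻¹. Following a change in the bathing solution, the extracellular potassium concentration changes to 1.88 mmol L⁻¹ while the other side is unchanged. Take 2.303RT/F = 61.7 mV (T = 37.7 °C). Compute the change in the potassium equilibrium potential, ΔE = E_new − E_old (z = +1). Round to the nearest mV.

E_old = (61.7/1)·log₁₀(3.05/145) = -103.48 mV
E_new = (61.7/1)·log₁₀(1.88/145) = -116.44 mV
ΔE = -116.44 − (-103.48) = -12.97 mV

-13 mV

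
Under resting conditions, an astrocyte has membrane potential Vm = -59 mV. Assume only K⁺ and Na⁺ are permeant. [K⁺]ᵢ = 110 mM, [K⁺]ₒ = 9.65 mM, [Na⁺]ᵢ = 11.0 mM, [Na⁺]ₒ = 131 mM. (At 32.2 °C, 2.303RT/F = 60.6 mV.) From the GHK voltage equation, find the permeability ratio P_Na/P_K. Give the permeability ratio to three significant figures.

Let α = P_Na/P_K. GHK: Vm = 60.6·log₁₀[(Kₒ + α·Naₒ)/(Kᵢ + α·Naᵢ)].
10^(Vm/60.6) = 10^(-59.0/60.6) = 0.10627
So 0.10627·(Kᵢ + α·Naᵢ) = Kₒ + α·Naₒ → α = (0.10627·110.0 − 9.65) / (131.0 − 0.10627·11.0)
α = (11.69 − 9.65) / (131.0 − 1.169) = 2.039/129.8 = 0.01571

0.0157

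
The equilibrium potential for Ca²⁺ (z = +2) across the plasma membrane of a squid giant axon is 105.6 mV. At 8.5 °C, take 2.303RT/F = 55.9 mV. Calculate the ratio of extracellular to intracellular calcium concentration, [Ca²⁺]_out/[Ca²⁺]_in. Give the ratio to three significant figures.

log₁₀([out]/[in]) = E·z/(55.9) = 105.6 × 2 / 55.9 = 3.7782
[out]/[in] = 10^(3.7782) = 6000

6000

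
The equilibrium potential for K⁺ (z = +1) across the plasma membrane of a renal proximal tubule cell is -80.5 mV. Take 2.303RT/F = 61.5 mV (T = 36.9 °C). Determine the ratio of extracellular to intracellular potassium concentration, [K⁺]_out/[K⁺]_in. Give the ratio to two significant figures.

0.049

log₁₀([out]/[in]) = E·z/(61.5) = -80.5 × 1 / 61.5 = -1.3089
[out]/[in] = 10^(-1.3089) = 0.0491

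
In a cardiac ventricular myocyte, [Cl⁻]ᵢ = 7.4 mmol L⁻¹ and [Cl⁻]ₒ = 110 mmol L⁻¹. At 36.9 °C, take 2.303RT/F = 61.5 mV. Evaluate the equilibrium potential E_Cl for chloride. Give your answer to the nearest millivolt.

-72 mV

E = (61.5/z) · log₁₀([Cl⁻]_out/[Cl⁻]_in) with z = -1.
For an anion, dividing by z = -1 reverses the sign.
= (61.5/-1) · log₁₀(110/7.4) = -61.50 · log₁₀(14.86)
= -61.50 · (1.1722) = -72.09 mV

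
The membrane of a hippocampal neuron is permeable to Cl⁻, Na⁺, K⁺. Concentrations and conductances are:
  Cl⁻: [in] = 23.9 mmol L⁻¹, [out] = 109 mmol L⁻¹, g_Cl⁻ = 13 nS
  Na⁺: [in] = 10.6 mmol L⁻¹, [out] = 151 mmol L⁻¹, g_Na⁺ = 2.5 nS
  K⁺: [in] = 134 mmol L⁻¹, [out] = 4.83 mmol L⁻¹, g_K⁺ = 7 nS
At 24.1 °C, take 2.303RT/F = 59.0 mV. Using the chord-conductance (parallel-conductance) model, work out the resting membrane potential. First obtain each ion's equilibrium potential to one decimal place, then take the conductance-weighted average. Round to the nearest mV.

-41 mV

E_Cl⁻ = (59.0/-1)·log₁₀(109/23.9) = -38.9 mV
E_Na⁺ = (59.0/1)·log₁₀(151/10.6) = 68.1 mV
E_K⁺ = (59.0/1)·log₁₀(4.83/134) = -85.1 mV
Vm = (Σ gᵢEᵢ)/(Σ gᵢ) = (13·-38.9 + 2.5·68.1 + 7·-85.1) / (13 + 2.5 + 7)
= -931.15 / 22.5 = -41.38 mV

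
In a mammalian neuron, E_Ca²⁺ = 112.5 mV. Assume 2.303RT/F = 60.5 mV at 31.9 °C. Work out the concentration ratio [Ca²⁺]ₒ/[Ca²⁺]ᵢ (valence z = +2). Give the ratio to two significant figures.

log₁₀([out]/[in]) = E·z/(60.5) = 112.5 × 2 / 60.5 = 3.7190
[out]/[in] = 10^(3.7190) = 5236

5200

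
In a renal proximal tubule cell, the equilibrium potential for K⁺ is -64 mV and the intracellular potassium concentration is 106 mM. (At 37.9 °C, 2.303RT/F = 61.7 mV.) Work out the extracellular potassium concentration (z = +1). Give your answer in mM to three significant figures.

Nernst: E = (61.7/1) · log₁₀([out]/[in]), so log₁₀([out]/[in]) = -64.0 × 1 / 61.7 = -1.0373.
[out]/[in] = 10^(-1.0373) = 0.09177.
[out] = 0.09177 × 106 = 9.728 mM.

9.73 mM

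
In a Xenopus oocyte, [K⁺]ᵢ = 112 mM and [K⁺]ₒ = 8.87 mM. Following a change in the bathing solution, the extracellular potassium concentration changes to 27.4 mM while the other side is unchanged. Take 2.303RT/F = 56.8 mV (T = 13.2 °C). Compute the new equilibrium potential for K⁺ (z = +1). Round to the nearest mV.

-35 mV

After the shift: [K⁺]_out = 27.4, [K⁺]_in = 112 mM.
E_new = (56.8/1)·log₁₀(27.4/112) = 56.80 · (-0.6115) = -34.73 mV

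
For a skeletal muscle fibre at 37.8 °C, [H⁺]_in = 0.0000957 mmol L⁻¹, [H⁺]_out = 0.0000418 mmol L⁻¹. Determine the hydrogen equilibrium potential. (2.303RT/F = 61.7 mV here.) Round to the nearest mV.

-22 mV

E = (61.7/z) · log₁₀([H⁺]_out/[H⁺]_in) with z = +1.
= (61.7/1) · log₁₀(0.0000418/0.0000957) = 61.70 · log₁₀(0.4368)
= 61.70 · (-0.3597) = -22.20 mV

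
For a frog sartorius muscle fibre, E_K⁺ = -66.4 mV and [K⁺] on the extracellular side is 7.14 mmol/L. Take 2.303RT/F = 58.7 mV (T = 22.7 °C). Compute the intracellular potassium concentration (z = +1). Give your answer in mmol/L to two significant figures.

Nernst: E = (58.7/1) · log₁₀([out]/[in]), so log₁₀([out]/[in]) = -66.4 × 1 / 58.7 = -1.1312.
[out]/[in] = 10^(-1.1312) = 0.07393.
[in] = 7.14 / 0.07393 = 96.58 mmol/L.

97 mmol/L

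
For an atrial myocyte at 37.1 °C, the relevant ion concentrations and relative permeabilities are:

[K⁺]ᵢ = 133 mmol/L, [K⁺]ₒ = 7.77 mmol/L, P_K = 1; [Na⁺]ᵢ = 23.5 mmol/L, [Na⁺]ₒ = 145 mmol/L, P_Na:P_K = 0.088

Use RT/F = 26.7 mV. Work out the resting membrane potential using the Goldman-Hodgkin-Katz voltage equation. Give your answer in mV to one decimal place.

-50.3 mV

Vm = 26.7 · ln[(Σ P·[cation]ₒ + Σ P·[anion]ᵢ) / (Σ P·[cation]ᵢ + Σ P·[anion]ₒ)]
Numerator = 1×7.77 + 0.088×145 = 20.53
Denominator = 1×133 + 0.088×23.5 = 135.1
Vm = 26.7 · ln(0.152) = 26.7 × (-1.8839) = -50.30 mV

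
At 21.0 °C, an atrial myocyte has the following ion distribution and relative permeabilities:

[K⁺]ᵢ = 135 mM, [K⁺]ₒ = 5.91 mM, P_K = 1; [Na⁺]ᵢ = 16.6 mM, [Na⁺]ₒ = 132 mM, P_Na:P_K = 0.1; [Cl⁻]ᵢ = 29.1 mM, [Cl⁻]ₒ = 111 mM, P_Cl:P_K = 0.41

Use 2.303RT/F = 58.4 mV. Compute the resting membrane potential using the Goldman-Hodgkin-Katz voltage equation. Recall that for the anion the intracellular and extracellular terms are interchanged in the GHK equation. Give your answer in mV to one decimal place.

-44.9 mV

Vm = 58.4 · log₁₀[(Σ P·[cation]ₒ + Σ P·[anion]ᵢ) / (Σ P·[cation]ᵢ + Σ P·[anion]ₒ)]
Numerator = 1×5.91 + 0.1×132 + 0.41×29.1 = 31.04
Denominator = 1×135 + 0.1×16.6 + 0.41×111 = 182.2
Vm = 58.4 · log₁₀(0.1704) = 58.4 × (-0.7685) = -44.88 mV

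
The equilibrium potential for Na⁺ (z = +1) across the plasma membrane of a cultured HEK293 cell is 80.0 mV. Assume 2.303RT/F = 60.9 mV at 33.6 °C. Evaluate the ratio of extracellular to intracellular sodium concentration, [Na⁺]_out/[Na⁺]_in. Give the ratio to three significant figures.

log₁₀([out]/[in]) = E·z/(60.9) = 80.0 × 1 / 60.9 = 1.3136
[out]/[in] = 10^(1.3136) = 20.59

20.6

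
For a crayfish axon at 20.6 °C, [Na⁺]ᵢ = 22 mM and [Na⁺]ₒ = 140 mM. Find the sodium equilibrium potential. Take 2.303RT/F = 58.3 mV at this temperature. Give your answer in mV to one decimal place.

46.9 mV

E = (58.3/z) · log₁₀([Na⁺]_out/[Na⁺]_in) with z = +1.
= (58.3/1) · log₁₀(140/22) = 58.30 · log₁₀(6.364)
= 58.30 · (0.8037) = 46.86 mV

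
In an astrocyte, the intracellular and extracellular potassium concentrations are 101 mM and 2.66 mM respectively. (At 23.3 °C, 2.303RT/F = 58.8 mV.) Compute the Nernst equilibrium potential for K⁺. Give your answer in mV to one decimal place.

E = (58.8/z) · log₁₀([K⁺]_out/[K⁺]_in) with z = +1.
= (58.8/1) · log₁₀(2.66/101) = 58.80 · log₁₀(0.02634)
= 58.80 · (-1.5794) = -92.87 mV

-92.9 mV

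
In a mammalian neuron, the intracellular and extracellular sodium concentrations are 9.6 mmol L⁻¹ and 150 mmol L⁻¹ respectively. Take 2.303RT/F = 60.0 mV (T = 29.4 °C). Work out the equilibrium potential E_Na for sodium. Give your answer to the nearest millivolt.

72 mV

E = (60.0/z) · log₁₀([Na⁺]_out/[Na⁺]_in) with z = +1.
= (60.0/1) · log₁₀(150/9.6) = 60.00 · log₁₀(15.62)
= 60.00 · (1.1938) = 71.63 mV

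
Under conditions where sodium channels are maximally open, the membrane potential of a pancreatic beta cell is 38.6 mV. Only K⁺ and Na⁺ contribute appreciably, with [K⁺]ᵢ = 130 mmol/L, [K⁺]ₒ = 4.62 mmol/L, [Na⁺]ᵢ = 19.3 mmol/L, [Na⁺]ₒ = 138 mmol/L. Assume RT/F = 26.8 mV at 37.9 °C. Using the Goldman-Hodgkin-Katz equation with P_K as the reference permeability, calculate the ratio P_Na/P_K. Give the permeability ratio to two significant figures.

9.6

Let α = P_Na/P_K. GHK: Vm = 26.8·ln[(Kₒ + α·Naₒ)/(Kᵢ + α·Naᵢ)].
e^(Vm/26.8) = e^(38.6/26.8) = 4.222
So 4.222·(Kᵢ + α·Naᵢ) = Kₒ + α·Naₒ → α = (4.222·130.0 − 4.62) / (138.0 − 4.222·19.3)
α = (548.9 − 4.62) / (138.0 − 81.48) = 544.2/56.52 = 9.63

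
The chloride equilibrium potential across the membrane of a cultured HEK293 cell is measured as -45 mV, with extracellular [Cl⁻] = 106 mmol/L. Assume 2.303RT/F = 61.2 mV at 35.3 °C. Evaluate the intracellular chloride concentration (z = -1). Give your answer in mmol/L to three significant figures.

19.5 mmol/L

Nernst: E = (61.2/-1) · log₁₀([out]/[in]), so log₁₀([out]/[in]) = -45.0 × -1 / 61.2 = 0.7353.
[out]/[in] = 10^(0.7353) = 5.436.
[in] = 106 / 5.436 = 19.5 mmol/L.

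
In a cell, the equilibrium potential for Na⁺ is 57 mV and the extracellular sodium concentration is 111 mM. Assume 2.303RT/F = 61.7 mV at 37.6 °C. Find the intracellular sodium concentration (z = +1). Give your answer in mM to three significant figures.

13.2 mM

Nernst: E = (61.7/1) · log₁₀([out]/[in]), so log₁₀([out]/[in]) = 57.0 × 1 / 61.7 = 0.9238.
[out]/[in] = 10^(0.9238) = 8.391.
[in] = 111 / 8.391 = 13.23 mM.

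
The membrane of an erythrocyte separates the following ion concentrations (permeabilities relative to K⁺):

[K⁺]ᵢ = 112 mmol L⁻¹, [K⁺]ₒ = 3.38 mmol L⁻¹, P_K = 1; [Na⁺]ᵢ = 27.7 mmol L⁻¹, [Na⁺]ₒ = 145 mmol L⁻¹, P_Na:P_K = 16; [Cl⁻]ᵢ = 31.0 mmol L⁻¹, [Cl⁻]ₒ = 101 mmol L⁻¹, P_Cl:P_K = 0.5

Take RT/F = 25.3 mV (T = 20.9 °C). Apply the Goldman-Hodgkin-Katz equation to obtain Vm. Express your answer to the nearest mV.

Vm = 25.3 · ln[(Σ P·[cation]ₒ + Σ P·[anion]ᵢ) / (Σ P·[cation]ᵢ + Σ P·[anion]ₒ)]
Numerator = 1×3.38 + 16×145 + 0.5×31.0 = 2339
Denominator = 1×112 + 16×27.7 + 0.5×101 = 605.7
Vm = 25.3 · ln(3.8614) = 25.3 × (1.3510) = 34.18 mV

34 mV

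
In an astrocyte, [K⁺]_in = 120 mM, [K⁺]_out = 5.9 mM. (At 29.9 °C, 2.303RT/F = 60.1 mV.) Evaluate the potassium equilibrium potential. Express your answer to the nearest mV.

-79 mV

E = (60.1/z) · log₁₀([K⁺]_out/[K⁺]_in) with z = +1.
= (60.1/1) · log₁₀(5.9/120) = 60.10 · log₁₀(0.04917)
= 60.10 · (-1.3083) = -78.63 mV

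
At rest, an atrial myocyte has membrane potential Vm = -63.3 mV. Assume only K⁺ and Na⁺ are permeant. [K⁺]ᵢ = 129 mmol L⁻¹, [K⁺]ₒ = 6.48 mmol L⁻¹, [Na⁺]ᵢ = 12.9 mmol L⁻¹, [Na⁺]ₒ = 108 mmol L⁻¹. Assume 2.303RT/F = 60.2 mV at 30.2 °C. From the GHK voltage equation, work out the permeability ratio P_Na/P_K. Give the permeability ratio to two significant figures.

0.047

Let α = P_Na/P_K. GHK: Vm = 60.2·log₁₀[(Kₒ + α·Naₒ)/(Kᵢ + α·Naᵢ)].
10^(Vm/60.2) = 10^(-63.3/60.2) = 0.088819
So 0.088819·(Kᵢ + α·Naᵢ) = Kₒ + α·Naₒ → α = (0.088819·129.0 − 6.48) / (108.0 − 0.088819·12.9)
α = (11.46 − 6.48) / (108.0 − 1.146) = 4.978/106.9 = 0.04658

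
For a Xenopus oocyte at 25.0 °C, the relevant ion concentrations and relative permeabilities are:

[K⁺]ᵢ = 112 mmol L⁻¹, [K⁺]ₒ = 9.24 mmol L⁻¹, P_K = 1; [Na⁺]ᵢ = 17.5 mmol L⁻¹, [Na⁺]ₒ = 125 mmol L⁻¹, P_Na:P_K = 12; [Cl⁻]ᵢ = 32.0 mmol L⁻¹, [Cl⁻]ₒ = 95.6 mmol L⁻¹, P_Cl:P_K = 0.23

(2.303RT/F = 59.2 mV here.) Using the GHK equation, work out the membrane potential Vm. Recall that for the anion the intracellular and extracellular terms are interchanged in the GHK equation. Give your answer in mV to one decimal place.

38.1 mV

Vm = 59.2 · log₁₀[(Σ P·[cation]ₒ + Σ P·[anion]ᵢ) / (Σ P·[cation]ᵢ + Σ P·[anion]ₒ)]
Numerator = 1×9.24 + 12×125 + 0.23×32.0 = 1517
Denominator = 1×112 + 12×17.5 + 0.23×95.6 = 344
Vm = 59.2 · log₁₀(4.4089) = 59.2 × (0.6443) = 38.14 mV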